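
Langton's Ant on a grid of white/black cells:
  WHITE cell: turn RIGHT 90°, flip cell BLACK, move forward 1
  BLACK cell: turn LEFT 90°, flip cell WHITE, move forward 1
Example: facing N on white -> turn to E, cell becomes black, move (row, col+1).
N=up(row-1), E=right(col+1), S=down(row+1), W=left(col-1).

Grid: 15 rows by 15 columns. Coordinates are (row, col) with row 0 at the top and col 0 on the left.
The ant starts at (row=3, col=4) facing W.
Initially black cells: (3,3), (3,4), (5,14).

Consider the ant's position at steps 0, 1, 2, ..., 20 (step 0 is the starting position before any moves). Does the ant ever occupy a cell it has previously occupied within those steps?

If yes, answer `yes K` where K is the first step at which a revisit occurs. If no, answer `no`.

Step 1: on BLACK (3,4): turn L to S, flip to white, move to (4,4). |black|=2 — new cell
Step 2: on WHITE (4,4): turn R to W, flip to black, move to (4,3). |black|=3 — new cell
Step 3: on WHITE (4,3): turn R to N, flip to black, move to (3,3). |black|=4 — new cell
Step 4: on BLACK (3,3): turn L to W, flip to white, move to (3,2). |black|=3 — new cell
Step 5: on WHITE (3,2): turn R to N, flip to black, move to (2,2). |black|=4 — new cell
Step 6: on WHITE (2,2): turn R to E, flip to black, move to (2,3). |black|=5 — new cell
Step 7: on WHITE (2,3): turn R to S, flip to black, move to (3,3). |black|=6 — REVISIT

Answer: yes 7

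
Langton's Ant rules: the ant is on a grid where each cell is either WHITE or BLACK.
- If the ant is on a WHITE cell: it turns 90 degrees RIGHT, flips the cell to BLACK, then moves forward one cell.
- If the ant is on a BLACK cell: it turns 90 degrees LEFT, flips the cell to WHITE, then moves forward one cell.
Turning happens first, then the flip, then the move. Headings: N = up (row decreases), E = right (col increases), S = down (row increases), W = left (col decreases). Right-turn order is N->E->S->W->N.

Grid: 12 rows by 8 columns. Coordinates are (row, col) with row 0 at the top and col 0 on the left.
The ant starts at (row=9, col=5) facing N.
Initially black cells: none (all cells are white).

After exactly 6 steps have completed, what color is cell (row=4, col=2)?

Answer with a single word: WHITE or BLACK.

Answer: WHITE

Derivation:
Step 1: on WHITE (9,5): turn R to E, flip to black, move to (9,6). |black|=1
Step 2: on WHITE (9,6): turn R to S, flip to black, move to (10,6). |black|=2
Step 3: on WHITE (10,6): turn R to W, flip to black, move to (10,5). |black|=3
Step 4: on WHITE (10,5): turn R to N, flip to black, move to (9,5). |black|=4
Step 5: on BLACK (9,5): turn L to W, flip to white, move to (9,4). |black|=3
Step 6: on WHITE (9,4): turn R to N, flip to black, move to (8,4). |black|=4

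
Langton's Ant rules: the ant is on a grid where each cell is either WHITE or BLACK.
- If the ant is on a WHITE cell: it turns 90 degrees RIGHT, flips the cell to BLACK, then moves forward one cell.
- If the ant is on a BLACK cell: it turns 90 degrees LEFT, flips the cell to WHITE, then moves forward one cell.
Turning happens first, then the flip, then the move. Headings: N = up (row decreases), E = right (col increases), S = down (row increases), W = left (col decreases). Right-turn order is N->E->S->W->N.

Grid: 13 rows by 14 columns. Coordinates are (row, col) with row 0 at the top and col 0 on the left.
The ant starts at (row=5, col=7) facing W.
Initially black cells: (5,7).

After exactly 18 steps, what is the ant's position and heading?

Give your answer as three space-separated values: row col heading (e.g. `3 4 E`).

Answer: 6 8 E

Derivation:
Step 1: on BLACK (5,7): turn L to S, flip to white, move to (6,7). |black|=0
Step 2: on WHITE (6,7): turn R to W, flip to black, move to (6,6). |black|=1
Step 3: on WHITE (6,6): turn R to N, flip to black, move to (5,6). |black|=2
Step 4: on WHITE (5,6): turn R to E, flip to black, move to (5,7). |black|=3
Step 5: on WHITE (5,7): turn R to S, flip to black, move to (6,7). |black|=4
Step 6: on BLACK (6,7): turn L to E, flip to white, move to (6,8). |black|=3
Step 7: on WHITE (6,8): turn R to S, flip to black, move to (7,8). |black|=4
Step 8: on WHITE (7,8): turn R to W, flip to black, move to (7,7). |black|=5
Step 9: on WHITE (7,7): turn R to N, flip to black, move to (6,7). |black|=6
Step 10: on WHITE (6,7): turn R to E, flip to black, move to (6,8). |black|=7
Step 11: on BLACK (6,8): turn L to N, flip to white, move to (5,8). |black|=6
Step 12: on WHITE (5,8): turn R to E, flip to black, move to (5,9). |black|=7
Step 13: on WHITE (5,9): turn R to S, flip to black, move to (6,9). |black|=8
Step 14: on WHITE (6,9): turn R to W, flip to black, move to (6,8). |black|=9
Step 15: on WHITE (6,8): turn R to N, flip to black, move to (5,8). |black|=10
Step 16: on BLACK (5,8): turn L to W, flip to white, move to (5,7). |black|=9
Step 17: on BLACK (5,7): turn L to S, flip to white, move to (6,7). |black|=8
Step 18: on BLACK (6,7): turn L to E, flip to white, move to (6,8). |black|=7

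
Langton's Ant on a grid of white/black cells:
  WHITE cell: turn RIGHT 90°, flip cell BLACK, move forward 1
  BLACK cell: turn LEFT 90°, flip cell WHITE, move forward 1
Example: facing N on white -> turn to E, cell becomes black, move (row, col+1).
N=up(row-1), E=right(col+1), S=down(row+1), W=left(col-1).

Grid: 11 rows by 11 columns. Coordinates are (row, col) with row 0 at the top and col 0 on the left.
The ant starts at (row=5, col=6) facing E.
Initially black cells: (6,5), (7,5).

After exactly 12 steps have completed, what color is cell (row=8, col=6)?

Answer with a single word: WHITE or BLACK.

Answer: BLACK

Derivation:
Step 1: on WHITE (5,6): turn R to S, flip to black, move to (6,6). |black|=3
Step 2: on WHITE (6,6): turn R to W, flip to black, move to (6,5). |black|=4
Step 3: on BLACK (6,5): turn L to S, flip to white, move to (7,5). |black|=3
Step 4: on BLACK (7,5): turn L to E, flip to white, move to (7,6). |black|=2
Step 5: on WHITE (7,6): turn R to S, flip to black, move to (8,6). |black|=3
Step 6: on WHITE (8,6): turn R to W, flip to black, move to (8,5). |black|=4
Step 7: on WHITE (8,5): turn R to N, flip to black, move to (7,5). |black|=5
Step 8: on WHITE (7,5): turn R to E, flip to black, move to (7,6). |black|=6
Step 9: on BLACK (7,6): turn L to N, flip to white, move to (6,6). |black|=5
Step 10: on BLACK (6,6): turn L to W, flip to white, move to (6,5). |black|=4
Step 11: on WHITE (6,5): turn R to N, flip to black, move to (5,5). |black|=5
Step 12: on WHITE (5,5): turn R to E, flip to black, move to (5,6). |black|=6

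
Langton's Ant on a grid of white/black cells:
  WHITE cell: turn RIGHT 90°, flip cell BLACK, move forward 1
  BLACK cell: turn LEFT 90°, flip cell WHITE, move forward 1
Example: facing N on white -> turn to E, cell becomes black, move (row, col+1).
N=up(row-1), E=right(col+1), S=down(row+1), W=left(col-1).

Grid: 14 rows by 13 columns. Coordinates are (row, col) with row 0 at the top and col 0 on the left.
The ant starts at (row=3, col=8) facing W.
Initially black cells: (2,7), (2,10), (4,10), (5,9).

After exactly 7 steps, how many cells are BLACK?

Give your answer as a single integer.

Answer: 9

Derivation:
Step 1: on WHITE (3,8): turn R to N, flip to black, move to (2,8). |black|=5
Step 2: on WHITE (2,8): turn R to E, flip to black, move to (2,9). |black|=6
Step 3: on WHITE (2,9): turn R to S, flip to black, move to (3,9). |black|=7
Step 4: on WHITE (3,9): turn R to W, flip to black, move to (3,8). |black|=8
Step 5: on BLACK (3,8): turn L to S, flip to white, move to (4,8). |black|=7
Step 6: on WHITE (4,8): turn R to W, flip to black, move to (4,7). |black|=8
Step 7: on WHITE (4,7): turn R to N, flip to black, move to (3,7). |black|=9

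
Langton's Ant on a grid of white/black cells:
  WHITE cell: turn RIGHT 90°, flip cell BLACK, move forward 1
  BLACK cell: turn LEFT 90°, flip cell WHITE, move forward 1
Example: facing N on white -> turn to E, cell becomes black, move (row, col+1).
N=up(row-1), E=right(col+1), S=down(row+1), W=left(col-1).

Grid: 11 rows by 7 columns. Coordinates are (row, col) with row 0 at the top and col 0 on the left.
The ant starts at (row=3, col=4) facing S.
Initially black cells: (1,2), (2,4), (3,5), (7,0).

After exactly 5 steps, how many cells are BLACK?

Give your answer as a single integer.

Answer: 7

Derivation:
Step 1: on WHITE (3,4): turn R to W, flip to black, move to (3,3). |black|=5
Step 2: on WHITE (3,3): turn R to N, flip to black, move to (2,3). |black|=6
Step 3: on WHITE (2,3): turn R to E, flip to black, move to (2,4). |black|=7
Step 4: on BLACK (2,4): turn L to N, flip to white, move to (1,4). |black|=6
Step 5: on WHITE (1,4): turn R to E, flip to black, move to (1,5). |black|=7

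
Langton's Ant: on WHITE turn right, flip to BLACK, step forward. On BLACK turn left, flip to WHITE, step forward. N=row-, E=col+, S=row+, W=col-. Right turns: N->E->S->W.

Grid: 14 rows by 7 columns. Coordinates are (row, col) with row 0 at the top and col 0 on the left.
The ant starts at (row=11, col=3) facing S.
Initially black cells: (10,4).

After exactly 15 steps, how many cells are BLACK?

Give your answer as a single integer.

Answer: 4

Derivation:
Step 1: on WHITE (11,3): turn R to W, flip to black, move to (11,2). |black|=2
Step 2: on WHITE (11,2): turn R to N, flip to black, move to (10,2). |black|=3
Step 3: on WHITE (10,2): turn R to E, flip to black, move to (10,3). |black|=4
Step 4: on WHITE (10,3): turn R to S, flip to black, move to (11,3). |black|=5
Step 5: on BLACK (11,3): turn L to E, flip to white, move to (11,4). |black|=4
Step 6: on WHITE (11,4): turn R to S, flip to black, move to (12,4). |black|=5
Step 7: on WHITE (12,4): turn R to W, flip to black, move to (12,3). |black|=6
Step 8: on WHITE (12,3): turn R to N, flip to black, move to (11,3). |black|=7
Step 9: on WHITE (11,3): turn R to E, flip to black, move to (11,4). |black|=8
Step 10: on BLACK (11,4): turn L to N, flip to white, move to (10,4). |black|=7
Step 11: on BLACK (10,4): turn L to W, flip to white, move to (10,3). |black|=6
Step 12: on BLACK (10,3): turn L to S, flip to white, move to (11,3). |black|=5
Step 13: on BLACK (11,3): turn L to E, flip to white, move to (11,4). |black|=4
Step 14: on WHITE (11,4): turn R to S, flip to black, move to (12,4). |black|=5
Step 15: on BLACK (12,4): turn L to E, flip to white, move to (12,5). |black|=4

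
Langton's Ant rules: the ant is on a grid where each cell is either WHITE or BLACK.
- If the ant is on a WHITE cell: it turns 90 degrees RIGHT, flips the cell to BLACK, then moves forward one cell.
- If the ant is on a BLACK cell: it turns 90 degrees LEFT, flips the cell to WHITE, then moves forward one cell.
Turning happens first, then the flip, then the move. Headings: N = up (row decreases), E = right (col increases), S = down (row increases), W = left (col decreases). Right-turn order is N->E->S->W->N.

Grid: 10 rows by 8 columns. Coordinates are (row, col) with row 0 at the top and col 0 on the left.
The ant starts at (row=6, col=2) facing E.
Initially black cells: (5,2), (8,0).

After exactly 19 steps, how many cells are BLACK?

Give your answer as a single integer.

Answer: 9

Derivation:
Step 1: on WHITE (6,2): turn R to S, flip to black, move to (7,2). |black|=3
Step 2: on WHITE (7,2): turn R to W, flip to black, move to (7,1). |black|=4
Step 3: on WHITE (7,1): turn R to N, flip to black, move to (6,1). |black|=5
Step 4: on WHITE (6,1): turn R to E, flip to black, move to (6,2). |black|=6
Step 5: on BLACK (6,2): turn L to N, flip to white, move to (5,2). |black|=5
Step 6: on BLACK (5,2): turn L to W, flip to white, move to (5,1). |black|=4
Step 7: on WHITE (5,1): turn R to N, flip to black, move to (4,1). |black|=5
Step 8: on WHITE (4,1): turn R to E, flip to black, move to (4,2). |black|=6
Step 9: on WHITE (4,2): turn R to S, flip to black, move to (5,2). |black|=7
Step 10: on WHITE (5,2): turn R to W, flip to black, move to (5,1). |black|=8
Step 11: on BLACK (5,1): turn L to S, flip to white, move to (6,1). |black|=7
Step 12: on BLACK (6,1): turn L to E, flip to white, move to (6,2). |black|=6
Step 13: on WHITE (6,2): turn R to S, flip to black, move to (7,2). |black|=7
Step 14: on BLACK (7,2): turn L to E, flip to white, move to (7,3). |black|=6
Step 15: on WHITE (7,3): turn R to S, flip to black, move to (8,3). |black|=7
Step 16: on WHITE (8,3): turn R to W, flip to black, move to (8,2). |black|=8
Step 17: on WHITE (8,2): turn R to N, flip to black, move to (7,2). |black|=9
Step 18: on WHITE (7,2): turn R to E, flip to black, move to (7,3). |black|=10
Step 19: on BLACK (7,3): turn L to N, flip to white, move to (6,3). |black|=9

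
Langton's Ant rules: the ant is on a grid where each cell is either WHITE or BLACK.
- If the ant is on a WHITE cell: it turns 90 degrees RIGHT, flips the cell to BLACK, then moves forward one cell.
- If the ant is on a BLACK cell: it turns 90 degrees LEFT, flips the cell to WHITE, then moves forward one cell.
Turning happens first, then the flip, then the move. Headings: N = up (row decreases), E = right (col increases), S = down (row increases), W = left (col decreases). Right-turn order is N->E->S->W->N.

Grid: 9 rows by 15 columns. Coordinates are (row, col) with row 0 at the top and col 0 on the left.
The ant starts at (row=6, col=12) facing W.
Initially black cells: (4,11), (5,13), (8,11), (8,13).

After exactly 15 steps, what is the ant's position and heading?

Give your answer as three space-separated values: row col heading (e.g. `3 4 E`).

Step 1: on WHITE (6,12): turn R to N, flip to black, move to (5,12). |black|=5
Step 2: on WHITE (5,12): turn R to E, flip to black, move to (5,13). |black|=6
Step 3: on BLACK (5,13): turn L to N, flip to white, move to (4,13). |black|=5
Step 4: on WHITE (4,13): turn R to E, flip to black, move to (4,14). |black|=6
Step 5: on WHITE (4,14): turn R to S, flip to black, move to (5,14). |black|=7
Step 6: on WHITE (5,14): turn R to W, flip to black, move to (5,13). |black|=8
Step 7: on WHITE (5,13): turn R to N, flip to black, move to (4,13). |black|=9
Step 8: on BLACK (4,13): turn L to W, flip to white, move to (4,12). |black|=8
Step 9: on WHITE (4,12): turn R to N, flip to black, move to (3,12). |black|=9
Step 10: on WHITE (3,12): turn R to E, flip to black, move to (3,13). |black|=10
Step 11: on WHITE (3,13): turn R to S, flip to black, move to (4,13). |black|=11
Step 12: on WHITE (4,13): turn R to W, flip to black, move to (4,12). |black|=12
Step 13: on BLACK (4,12): turn L to S, flip to white, move to (5,12). |black|=11
Step 14: on BLACK (5,12): turn L to E, flip to white, move to (5,13). |black|=10
Step 15: on BLACK (5,13): turn L to N, flip to white, move to (4,13). |black|=9

Answer: 4 13 N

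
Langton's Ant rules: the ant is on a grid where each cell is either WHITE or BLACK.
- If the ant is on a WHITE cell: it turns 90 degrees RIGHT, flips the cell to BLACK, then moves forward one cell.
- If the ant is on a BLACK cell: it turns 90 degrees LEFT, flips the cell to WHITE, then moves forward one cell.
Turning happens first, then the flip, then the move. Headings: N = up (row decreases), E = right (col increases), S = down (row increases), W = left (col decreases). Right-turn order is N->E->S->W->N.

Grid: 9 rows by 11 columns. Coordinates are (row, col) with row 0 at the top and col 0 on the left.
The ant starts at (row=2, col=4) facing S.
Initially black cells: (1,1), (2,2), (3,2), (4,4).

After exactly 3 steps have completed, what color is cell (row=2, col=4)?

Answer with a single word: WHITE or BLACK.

Step 1: on WHITE (2,4): turn R to W, flip to black, move to (2,3). |black|=5
Step 2: on WHITE (2,3): turn R to N, flip to black, move to (1,3). |black|=6
Step 3: on WHITE (1,3): turn R to E, flip to black, move to (1,4). |black|=7

Answer: BLACK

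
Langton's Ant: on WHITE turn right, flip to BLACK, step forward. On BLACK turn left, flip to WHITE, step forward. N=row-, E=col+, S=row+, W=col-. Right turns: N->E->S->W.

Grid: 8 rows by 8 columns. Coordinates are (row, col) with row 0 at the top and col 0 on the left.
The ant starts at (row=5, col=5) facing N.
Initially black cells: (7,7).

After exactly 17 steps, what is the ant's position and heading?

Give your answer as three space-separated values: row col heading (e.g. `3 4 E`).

Answer: 5 4 W

Derivation:
Step 1: on WHITE (5,5): turn R to E, flip to black, move to (5,6). |black|=2
Step 2: on WHITE (5,6): turn R to S, flip to black, move to (6,6). |black|=3
Step 3: on WHITE (6,6): turn R to W, flip to black, move to (6,5). |black|=4
Step 4: on WHITE (6,5): turn R to N, flip to black, move to (5,5). |black|=5
Step 5: on BLACK (5,5): turn L to W, flip to white, move to (5,4). |black|=4
Step 6: on WHITE (5,4): turn R to N, flip to black, move to (4,4). |black|=5
Step 7: on WHITE (4,4): turn R to E, flip to black, move to (4,5). |black|=6
Step 8: on WHITE (4,5): turn R to S, flip to black, move to (5,5). |black|=7
Step 9: on WHITE (5,5): turn R to W, flip to black, move to (5,4). |black|=8
Step 10: on BLACK (5,4): turn L to S, flip to white, move to (6,4). |black|=7
Step 11: on WHITE (6,4): turn R to W, flip to black, move to (6,3). |black|=8
Step 12: on WHITE (6,3): turn R to N, flip to black, move to (5,3). |black|=9
Step 13: on WHITE (5,3): turn R to E, flip to black, move to (5,4). |black|=10
Step 14: on WHITE (5,4): turn R to S, flip to black, move to (6,4). |black|=11
Step 15: on BLACK (6,4): turn L to E, flip to white, move to (6,5). |black|=10
Step 16: on BLACK (6,5): turn L to N, flip to white, move to (5,5). |black|=9
Step 17: on BLACK (5,5): turn L to W, flip to white, move to (5,4). |black|=8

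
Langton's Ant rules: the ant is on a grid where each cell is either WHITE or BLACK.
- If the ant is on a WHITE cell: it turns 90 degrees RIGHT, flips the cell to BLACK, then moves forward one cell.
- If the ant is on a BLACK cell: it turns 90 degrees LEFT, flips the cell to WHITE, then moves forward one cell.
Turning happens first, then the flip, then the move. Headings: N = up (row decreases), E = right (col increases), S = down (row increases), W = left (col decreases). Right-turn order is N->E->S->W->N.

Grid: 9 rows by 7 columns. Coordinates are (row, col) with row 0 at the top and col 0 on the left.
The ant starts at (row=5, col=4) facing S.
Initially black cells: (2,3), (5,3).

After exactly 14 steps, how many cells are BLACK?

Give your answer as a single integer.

Answer: 6

Derivation:
Step 1: on WHITE (5,4): turn R to W, flip to black, move to (5,3). |black|=3
Step 2: on BLACK (5,3): turn L to S, flip to white, move to (6,3). |black|=2
Step 3: on WHITE (6,3): turn R to W, flip to black, move to (6,2). |black|=3
Step 4: on WHITE (6,2): turn R to N, flip to black, move to (5,2). |black|=4
Step 5: on WHITE (5,2): turn R to E, flip to black, move to (5,3). |black|=5
Step 6: on WHITE (5,3): turn R to S, flip to black, move to (6,3). |black|=6
Step 7: on BLACK (6,3): turn L to E, flip to white, move to (6,4). |black|=5
Step 8: on WHITE (6,4): turn R to S, flip to black, move to (7,4). |black|=6
Step 9: on WHITE (7,4): turn R to W, flip to black, move to (7,3). |black|=7
Step 10: on WHITE (7,3): turn R to N, flip to black, move to (6,3). |black|=8
Step 11: on WHITE (6,3): turn R to E, flip to black, move to (6,4). |black|=9
Step 12: on BLACK (6,4): turn L to N, flip to white, move to (5,4). |black|=8
Step 13: on BLACK (5,4): turn L to W, flip to white, move to (5,3). |black|=7
Step 14: on BLACK (5,3): turn L to S, flip to white, move to (6,3). |black|=6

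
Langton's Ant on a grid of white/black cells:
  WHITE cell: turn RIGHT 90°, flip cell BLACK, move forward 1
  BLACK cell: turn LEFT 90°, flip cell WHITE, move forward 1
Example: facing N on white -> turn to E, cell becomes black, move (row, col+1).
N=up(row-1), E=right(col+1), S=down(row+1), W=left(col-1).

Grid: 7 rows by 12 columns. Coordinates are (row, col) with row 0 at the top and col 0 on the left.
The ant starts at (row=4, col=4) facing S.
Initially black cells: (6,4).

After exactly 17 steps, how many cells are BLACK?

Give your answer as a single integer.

Step 1: on WHITE (4,4): turn R to W, flip to black, move to (4,3). |black|=2
Step 2: on WHITE (4,3): turn R to N, flip to black, move to (3,3). |black|=3
Step 3: on WHITE (3,3): turn R to E, flip to black, move to (3,4). |black|=4
Step 4: on WHITE (3,4): turn R to S, flip to black, move to (4,4). |black|=5
Step 5: on BLACK (4,4): turn L to E, flip to white, move to (4,5). |black|=4
Step 6: on WHITE (4,5): turn R to S, flip to black, move to (5,5). |black|=5
Step 7: on WHITE (5,5): turn R to W, flip to black, move to (5,4). |black|=6
Step 8: on WHITE (5,4): turn R to N, flip to black, move to (4,4). |black|=7
Step 9: on WHITE (4,4): turn R to E, flip to black, move to (4,5). |black|=8
Step 10: on BLACK (4,5): turn L to N, flip to white, move to (3,5). |black|=7
Step 11: on WHITE (3,5): turn R to E, flip to black, move to (3,6). |black|=8
Step 12: on WHITE (3,6): turn R to S, flip to black, move to (4,6). |black|=9
Step 13: on WHITE (4,6): turn R to W, flip to black, move to (4,5). |black|=10
Step 14: on WHITE (4,5): turn R to N, flip to black, move to (3,5). |black|=11
Step 15: on BLACK (3,5): turn L to W, flip to white, move to (3,4). |black|=10
Step 16: on BLACK (3,4): turn L to S, flip to white, move to (4,4). |black|=9
Step 17: on BLACK (4,4): turn L to E, flip to white, move to (4,5). |black|=8

Answer: 8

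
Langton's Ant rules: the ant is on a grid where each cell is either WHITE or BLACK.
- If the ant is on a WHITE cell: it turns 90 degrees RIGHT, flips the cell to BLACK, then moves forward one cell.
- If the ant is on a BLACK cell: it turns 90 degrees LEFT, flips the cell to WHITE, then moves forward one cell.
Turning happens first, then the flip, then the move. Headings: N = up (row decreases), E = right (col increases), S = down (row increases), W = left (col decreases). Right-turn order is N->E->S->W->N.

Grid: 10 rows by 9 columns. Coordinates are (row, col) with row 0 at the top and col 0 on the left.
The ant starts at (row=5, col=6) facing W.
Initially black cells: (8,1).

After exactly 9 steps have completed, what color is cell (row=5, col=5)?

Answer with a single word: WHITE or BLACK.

Step 1: on WHITE (5,6): turn R to N, flip to black, move to (4,6). |black|=2
Step 2: on WHITE (4,6): turn R to E, flip to black, move to (4,7). |black|=3
Step 3: on WHITE (4,7): turn R to S, flip to black, move to (5,7). |black|=4
Step 4: on WHITE (5,7): turn R to W, flip to black, move to (5,6). |black|=5
Step 5: on BLACK (5,6): turn L to S, flip to white, move to (6,6). |black|=4
Step 6: on WHITE (6,6): turn R to W, flip to black, move to (6,5). |black|=5
Step 7: on WHITE (6,5): turn R to N, flip to black, move to (5,5). |black|=6
Step 8: on WHITE (5,5): turn R to E, flip to black, move to (5,6). |black|=7
Step 9: on WHITE (5,6): turn R to S, flip to black, move to (6,6). |black|=8

Answer: BLACK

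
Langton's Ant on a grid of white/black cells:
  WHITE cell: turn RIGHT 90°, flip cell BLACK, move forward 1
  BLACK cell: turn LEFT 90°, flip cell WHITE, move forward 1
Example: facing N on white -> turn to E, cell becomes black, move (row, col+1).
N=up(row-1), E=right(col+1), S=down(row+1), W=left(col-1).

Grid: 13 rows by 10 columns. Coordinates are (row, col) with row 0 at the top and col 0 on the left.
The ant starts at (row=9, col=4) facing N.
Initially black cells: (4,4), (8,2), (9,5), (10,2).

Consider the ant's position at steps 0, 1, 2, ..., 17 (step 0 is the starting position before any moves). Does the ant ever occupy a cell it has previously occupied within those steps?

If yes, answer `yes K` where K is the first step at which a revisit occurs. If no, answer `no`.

Answer: yes 5

Derivation:
Step 1: on WHITE (9,4): turn R to E, flip to black, move to (9,5). |black|=5 — new cell
Step 2: on BLACK (9,5): turn L to N, flip to white, move to (8,5). |black|=4 — new cell
Step 3: on WHITE (8,5): turn R to E, flip to black, move to (8,6). |black|=5 — new cell
Step 4: on WHITE (8,6): turn R to S, flip to black, move to (9,6). |black|=6 — new cell
Step 5: on WHITE (9,6): turn R to W, flip to black, move to (9,5). |black|=7 — REVISIT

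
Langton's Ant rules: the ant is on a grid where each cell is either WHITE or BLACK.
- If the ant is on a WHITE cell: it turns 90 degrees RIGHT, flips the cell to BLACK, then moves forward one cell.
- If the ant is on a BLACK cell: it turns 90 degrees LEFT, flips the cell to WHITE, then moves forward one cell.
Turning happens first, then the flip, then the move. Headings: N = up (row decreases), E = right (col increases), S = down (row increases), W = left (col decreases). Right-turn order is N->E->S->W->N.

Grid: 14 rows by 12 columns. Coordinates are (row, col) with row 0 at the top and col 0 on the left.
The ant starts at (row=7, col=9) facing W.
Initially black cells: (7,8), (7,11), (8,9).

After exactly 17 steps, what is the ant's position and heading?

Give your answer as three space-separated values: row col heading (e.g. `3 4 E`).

Step 1: on WHITE (7,9): turn R to N, flip to black, move to (6,9). |black|=4
Step 2: on WHITE (6,9): turn R to E, flip to black, move to (6,10). |black|=5
Step 3: on WHITE (6,10): turn R to S, flip to black, move to (7,10). |black|=6
Step 4: on WHITE (7,10): turn R to W, flip to black, move to (7,9). |black|=7
Step 5: on BLACK (7,9): turn L to S, flip to white, move to (8,9). |black|=6
Step 6: on BLACK (8,9): turn L to E, flip to white, move to (8,10). |black|=5
Step 7: on WHITE (8,10): turn R to S, flip to black, move to (9,10). |black|=6
Step 8: on WHITE (9,10): turn R to W, flip to black, move to (9,9). |black|=7
Step 9: on WHITE (9,9): turn R to N, flip to black, move to (8,9). |black|=8
Step 10: on WHITE (8,9): turn R to E, flip to black, move to (8,10). |black|=9
Step 11: on BLACK (8,10): turn L to N, flip to white, move to (7,10). |black|=8
Step 12: on BLACK (7,10): turn L to W, flip to white, move to (7,9). |black|=7
Step 13: on WHITE (7,9): turn R to N, flip to black, move to (6,9). |black|=8
Step 14: on BLACK (6,9): turn L to W, flip to white, move to (6,8). |black|=7
Step 15: on WHITE (6,8): turn R to N, flip to black, move to (5,8). |black|=8
Step 16: on WHITE (5,8): turn R to E, flip to black, move to (5,9). |black|=9
Step 17: on WHITE (5,9): turn R to S, flip to black, move to (6,9). |black|=10

Answer: 6 9 S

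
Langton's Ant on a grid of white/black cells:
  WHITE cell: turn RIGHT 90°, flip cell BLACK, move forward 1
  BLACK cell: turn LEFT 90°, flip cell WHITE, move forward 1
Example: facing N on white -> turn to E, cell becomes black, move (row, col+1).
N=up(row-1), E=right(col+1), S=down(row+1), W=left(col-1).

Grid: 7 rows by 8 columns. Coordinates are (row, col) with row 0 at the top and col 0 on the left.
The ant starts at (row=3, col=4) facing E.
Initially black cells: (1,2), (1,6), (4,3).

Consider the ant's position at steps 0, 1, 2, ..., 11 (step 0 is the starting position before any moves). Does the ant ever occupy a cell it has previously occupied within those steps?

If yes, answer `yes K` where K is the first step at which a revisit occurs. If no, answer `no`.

Step 1: on WHITE (3,4): turn R to S, flip to black, move to (4,4). |black|=4 — new cell
Step 2: on WHITE (4,4): turn R to W, flip to black, move to (4,3). |black|=5 — new cell
Step 3: on BLACK (4,3): turn L to S, flip to white, move to (5,3). |black|=4 — new cell
Step 4: on WHITE (5,3): turn R to W, flip to black, move to (5,2). |black|=5 — new cell
Step 5: on WHITE (5,2): turn R to N, flip to black, move to (4,2). |black|=6 — new cell
Step 6: on WHITE (4,2): turn R to E, flip to black, move to (4,3). |black|=7 — REVISIT

Answer: yes 6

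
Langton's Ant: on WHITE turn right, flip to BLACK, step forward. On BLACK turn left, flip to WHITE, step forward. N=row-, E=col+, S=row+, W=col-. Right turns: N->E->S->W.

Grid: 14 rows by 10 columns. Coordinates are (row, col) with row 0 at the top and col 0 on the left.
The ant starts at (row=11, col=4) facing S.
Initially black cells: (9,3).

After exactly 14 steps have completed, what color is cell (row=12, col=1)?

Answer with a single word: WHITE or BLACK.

Answer: WHITE

Derivation:
Step 1: on WHITE (11,4): turn R to W, flip to black, move to (11,3). |black|=2
Step 2: on WHITE (11,3): turn R to N, flip to black, move to (10,3). |black|=3
Step 3: on WHITE (10,3): turn R to E, flip to black, move to (10,4). |black|=4
Step 4: on WHITE (10,4): turn R to S, flip to black, move to (11,4). |black|=5
Step 5: on BLACK (11,4): turn L to E, flip to white, move to (11,5). |black|=4
Step 6: on WHITE (11,5): turn R to S, flip to black, move to (12,5). |black|=5
Step 7: on WHITE (12,5): turn R to W, flip to black, move to (12,4). |black|=6
Step 8: on WHITE (12,4): turn R to N, flip to black, move to (11,4). |black|=7
Step 9: on WHITE (11,4): turn R to E, flip to black, move to (11,5). |black|=8
Step 10: on BLACK (11,5): turn L to N, flip to white, move to (10,5). |black|=7
Step 11: on WHITE (10,5): turn R to E, flip to black, move to (10,6). |black|=8
Step 12: on WHITE (10,6): turn R to S, flip to black, move to (11,6). |black|=9
Step 13: on WHITE (11,6): turn R to W, flip to black, move to (11,5). |black|=10
Step 14: on WHITE (11,5): turn R to N, flip to black, move to (10,5). |black|=11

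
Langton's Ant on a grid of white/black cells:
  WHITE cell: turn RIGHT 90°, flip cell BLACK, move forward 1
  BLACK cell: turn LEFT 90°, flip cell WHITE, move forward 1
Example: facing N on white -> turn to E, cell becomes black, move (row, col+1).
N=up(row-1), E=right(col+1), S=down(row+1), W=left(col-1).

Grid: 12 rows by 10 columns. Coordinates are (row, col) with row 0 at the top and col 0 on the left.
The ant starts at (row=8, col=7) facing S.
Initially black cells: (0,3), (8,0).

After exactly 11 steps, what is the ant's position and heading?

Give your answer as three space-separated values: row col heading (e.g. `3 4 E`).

Answer: 7 9 E

Derivation:
Step 1: on WHITE (8,7): turn R to W, flip to black, move to (8,6). |black|=3
Step 2: on WHITE (8,6): turn R to N, flip to black, move to (7,6). |black|=4
Step 3: on WHITE (7,6): turn R to E, flip to black, move to (7,7). |black|=5
Step 4: on WHITE (7,7): turn R to S, flip to black, move to (8,7). |black|=6
Step 5: on BLACK (8,7): turn L to E, flip to white, move to (8,8). |black|=5
Step 6: on WHITE (8,8): turn R to S, flip to black, move to (9,8). |black|=6
Step 7: on WHITE (9,8): turn R to W, flip to black, move to (9,7). |black|=7
Step 8: on WHITE (9,7): turn R to N, flip to black, move to (8,7). |black|=8
Step 9: on WHITE (8,7): turn R to E, flip to black, move to (8,8). |black|=9
Step 10: on BLACK (8,8): turn L to N, flip to white, move to (7,8). |black|=8
Step 11: on WHITE (7,8): turn R to E, flip to black, move to (7,9). |black|=9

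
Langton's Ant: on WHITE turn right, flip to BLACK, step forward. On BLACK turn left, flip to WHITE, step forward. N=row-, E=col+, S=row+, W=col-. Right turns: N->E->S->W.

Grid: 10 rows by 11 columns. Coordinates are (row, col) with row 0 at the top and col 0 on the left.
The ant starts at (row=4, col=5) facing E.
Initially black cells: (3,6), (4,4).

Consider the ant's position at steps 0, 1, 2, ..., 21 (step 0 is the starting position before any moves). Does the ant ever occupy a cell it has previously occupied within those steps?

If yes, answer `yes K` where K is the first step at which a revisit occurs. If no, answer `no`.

Answer: yes 7

Derivation:
Step 1: on WHITE (4,5): turn R to S, flip to black, move to (5,5). |black|=3 — new cell
Step 2: on WHITE (5,5): turn R to W, flip to black, move to (5,4). |black|=4 — new cell
Step 3: on WHITE (5,4): turn R to N, flip to black, move to (4,4). |black|=5 — new cell
Step 4: on BLACK (4,4): turn L to W, flip to white, move to (4,3). |black|=4 — new cell
Step 5: on WHITE (4,3): turn R to N, flip to black, move to (3,3). |black|=5 — new cell
Step 6: on WHITE (3,3): turn R to E, flip to black, move to (3,4). |black|=6 — new cell
Step 7: on WHITE (3,4): turn R to S, flip to black, move to (4,4). |black|=7 — REVISIT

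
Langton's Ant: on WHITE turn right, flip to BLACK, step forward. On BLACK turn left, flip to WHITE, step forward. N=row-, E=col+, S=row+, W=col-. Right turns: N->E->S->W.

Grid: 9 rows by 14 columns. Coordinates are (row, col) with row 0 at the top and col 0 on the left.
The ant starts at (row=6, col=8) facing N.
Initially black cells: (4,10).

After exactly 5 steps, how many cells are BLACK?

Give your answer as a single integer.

Answer: 4

Derivation:
Step 1: on WHITE (6,8): turn R to E, flip to black, move to (6,9). |black|=2
Step 2: on WHITE (6,9): turn R to S, flip to black, move to (7,9). |black|=3
Step 3: on WHITE (7,9): turn R to W, flip to black, move to (7,8). |black|=4
Step 4: on WHITE (7,8): turn R to N, flip to black, move to (6,8). |black|=5
Step 5: on BLACK (6,8): turn L to W, flip to white, move to (6,7). |black|=4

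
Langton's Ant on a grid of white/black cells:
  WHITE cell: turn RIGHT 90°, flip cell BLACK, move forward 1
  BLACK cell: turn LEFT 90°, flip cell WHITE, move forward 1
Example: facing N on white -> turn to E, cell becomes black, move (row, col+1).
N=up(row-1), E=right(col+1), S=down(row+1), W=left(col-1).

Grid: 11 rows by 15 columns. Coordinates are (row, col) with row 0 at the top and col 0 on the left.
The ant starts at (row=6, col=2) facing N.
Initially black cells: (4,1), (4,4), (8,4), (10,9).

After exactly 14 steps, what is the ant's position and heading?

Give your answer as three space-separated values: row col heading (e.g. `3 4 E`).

Answer: 7 1 S

Derivation:
Step 1: on WHITE (6,2): turn R to E, flip to black, move to (6,3). |black|=5
Step 2: on WHITE (6,3): turn R to S, flip to black, move to (7,3). |black|=6
Step 3: on WHITE (7,3): turn R to W, flip to black, move to (7,2). |black|=7
Step 4: on WHITE (7,2): turn R to N, flip to black, move to (6,2). |black|=8
Step 5: on BLACK (6,2): turn L to W, flip to white, move to (6,1). |black|=7
Step 6: on WHITE (6,1): turn R to N, flip to black, move to (5,1). |black|=8
Step 7: on WHITE (5,1): turn R to E, flip to black, move to (5,2). |black|=9
Step 8: on WHITE (5,2): turn R to S, flip to black, move to (6,2). |black|=10
Step 9: on WHITE (6,2): turn R to W, flip to black, move to (6,1). |black|=11
Step 10: on BLACK (6,1): turn L to S, flip to white, move to (7,1). |black|=10
Step 11: on WHITE (7,1): turn R to W, flip to black, move to (7,0). |black|=11
Step 12: on WHITE (7,0): turn R to N, flip to black, move to (6,0). |black|=12
Step 13: on WHITE (6,0): turn R to E, flip to black, move to (6,1). |black|=13
Step 14: on WHITE (6,1): turn R to S, flip to black, move to (7,1). |black|=14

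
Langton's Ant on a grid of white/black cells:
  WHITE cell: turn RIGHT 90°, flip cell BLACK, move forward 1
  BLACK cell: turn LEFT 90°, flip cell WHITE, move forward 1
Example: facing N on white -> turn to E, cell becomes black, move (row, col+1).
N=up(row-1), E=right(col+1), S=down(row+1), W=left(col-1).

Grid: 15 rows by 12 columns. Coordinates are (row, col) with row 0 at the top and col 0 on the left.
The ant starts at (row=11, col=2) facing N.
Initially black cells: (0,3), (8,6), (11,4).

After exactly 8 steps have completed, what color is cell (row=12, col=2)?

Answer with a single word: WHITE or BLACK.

Answer: BLACK

Derivation:
Step 1: on WHITE (11,2): turn R to E, flip to black, move to (11,3). |black|=4
Step 2: on WHITE (11,3): turn R to S, flip to black, move to (12,3). |black|=5
Step 3: on WHITE (12,3): turn R to W, flip to black, move to (12,2). |black|=6
Step 4: on WHITE (12,2): turn R to N, flip to black, move to (11,2). |black|=7
Step 5: on BLACK (11,2): turn L to W, flip to white, move to (11,1). |black|=6
Step 6: on WHITE (11,1): turn R to N, flip to black, move to (10,1). |black|=7
Step 7: on WHITE (10,1): turn R to E, flip to black, move to (10,2). |black|=8
Step 8: on WHITE (10,2): turn R to S, flip to black, move to (11,2). |black|=9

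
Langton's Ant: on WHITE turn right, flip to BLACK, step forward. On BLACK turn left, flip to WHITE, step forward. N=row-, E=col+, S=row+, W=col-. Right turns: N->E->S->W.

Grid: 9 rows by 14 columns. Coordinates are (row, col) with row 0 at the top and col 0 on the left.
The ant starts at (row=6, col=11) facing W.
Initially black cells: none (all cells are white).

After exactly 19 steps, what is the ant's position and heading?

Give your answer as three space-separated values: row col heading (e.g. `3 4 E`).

Answer: 8 12 S

Derivation:
Step 1: on WHITE (6,11): turn R to N, flip to black, move to (5,11). |black|=1
Step 2: on WHITE (5,11): turn R to E, flip to black, move to (5,12). |black|=2
Step 3: on WHITE (5,12): turn R to S, flip to black, move to (6,12). |black|=3
Step 4: on WHITE (6,12): turn R to W, flip to black, move to (6,11). |black|=4
Step 5: on BLACK (6,11): turn L to S, flip to white, move to (7,11). |black|=3
Step 6: on WHITE (7,11): turn R to W, flip to black, move to (7,10). |black|=4
Step 7: on WHITE (7,10): turn R to N, flip to black, move to (6,10). |black|=5
Step 8: on WHITE (6,10): turn R to E, flip to black, move to (6,11). |black|=6
Step 9: on WHITE (6,11): turn R to S, flip to black, move to (7,11). |black|=7
Step 10: on BLACK (7,11): turn L to E, flip to white, move to (7,12). |black|=6
Step 11: on WHITE (7,12): turn R to S, flip to black, move to (8,12). |black|=7
Step 12: on WHITE (8,12): turn R to W, flip to black, move to (8,11). |black|=8
Step 13: on WHITE (8,11): turn R to N, flip to black, move to (7,11). |black|=9
Step 14: on WHITE (7,11): turn R to E, flip to black, move to (7,12). |black|=10
Step 15: on BLACK (7,12): turn L to N, flip to white, move to (6,12). |black|=9
Step 16: on BLACK (6,12): turn L to W, flip to white, move to (6,11). |black|=8
Step 17: on BLACK (6,11): turn L to S, flip to white, move to (7,11). |black|=7
Step 18: on BLACK (7,11): turn L to E, flip to white, move to (7,12). |black|=6
Step 19: on WHITE (7,12): turn R to S, flip to black, move to (8,12). |black|=7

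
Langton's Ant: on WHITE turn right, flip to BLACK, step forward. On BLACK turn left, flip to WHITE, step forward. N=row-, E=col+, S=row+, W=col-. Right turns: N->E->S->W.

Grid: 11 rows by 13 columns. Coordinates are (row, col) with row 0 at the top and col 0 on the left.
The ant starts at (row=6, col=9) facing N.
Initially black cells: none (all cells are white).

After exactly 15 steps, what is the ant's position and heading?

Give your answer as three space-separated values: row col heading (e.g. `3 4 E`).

Step 1: on WHITE (6,9): turn R to E, flip to black, move to (6,10). |black|=1
Step 2: on WHITE (6,10): turn R to S, flip to black, move to (7,10). |black|=2
Step 3: on WHITE (7,10): turn R to W, flip to black, move to (7,9). |black|=3
Step 4: on WHITE (7,9): turn R to N, flip to black, move to (6,9). |black|=4
Step 5: on BLACK (6,9): turn L to W, flip to white, move to (6,8). |black|=3
Step 6: on WHITE (6,8): turn R to N, flip to black, move to (5,8). |black|=4
Step 7: on WHITE (5,8): turn R to E, flip to black, move to (5,9). |black|=5
Step 8: on WHITE (5,9): turn R to S, flip to black, move to (6,9). |black|=6
Step 9: on WHITE (6,9): turn R to W, flip to black, move to (6,8). |black|=7
Step 10: on BLACK (6,8): turn L to S, flip to white, move to (7,8). |black|=6
Step 11: on WHITE (7,8): turn R to W, flip to black, move to (7,7). |black|=7
Step 12: on WHITE (7,7): turn R to N, flip to black, move to (6,7). |black|=8
Step 13: on WHITE (6,7): turn R to E, flip to black, move to (6,8). |black|=9
Step 14: on WHITE (6,8): turn R to S, flip to black, move to (7,8). |black|=10
Step 15: on BLACK (7,8): turn L to E, flip to white, move to (7,9). |black|=9

Answer: 7 9 E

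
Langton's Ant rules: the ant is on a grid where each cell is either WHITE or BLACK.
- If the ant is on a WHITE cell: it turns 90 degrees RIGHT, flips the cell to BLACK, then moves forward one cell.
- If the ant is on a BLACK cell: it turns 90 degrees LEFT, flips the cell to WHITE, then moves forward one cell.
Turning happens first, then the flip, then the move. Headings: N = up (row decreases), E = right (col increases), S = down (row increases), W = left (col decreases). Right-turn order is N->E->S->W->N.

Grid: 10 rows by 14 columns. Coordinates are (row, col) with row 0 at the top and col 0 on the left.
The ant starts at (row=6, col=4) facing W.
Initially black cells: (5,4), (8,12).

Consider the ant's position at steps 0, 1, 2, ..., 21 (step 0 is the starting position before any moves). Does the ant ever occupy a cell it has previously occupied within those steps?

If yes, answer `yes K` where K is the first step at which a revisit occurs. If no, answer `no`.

Answer: yes 5

Derivation:
Step 1: on WHITE (6,4): turn R to N, flip to black, move to (5,4). |black|=3 — new cell
Step 2: on BLACK (5,4): turn L to W, flip to white, move to (5,3). |black|=2 — new cell
Step 3: on WHITE (5,3): turn R to N, flip to black, move to (4,3). |black|=3 — new cell
Step 4: on WHITE (4,3): turn R to E, flip to black, move to (4,4). |black|=4 — new cell
Step 5: on WHITE (4,4): turn R to S, flip to black, move to (5,4). |black|=5 — REVISIT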